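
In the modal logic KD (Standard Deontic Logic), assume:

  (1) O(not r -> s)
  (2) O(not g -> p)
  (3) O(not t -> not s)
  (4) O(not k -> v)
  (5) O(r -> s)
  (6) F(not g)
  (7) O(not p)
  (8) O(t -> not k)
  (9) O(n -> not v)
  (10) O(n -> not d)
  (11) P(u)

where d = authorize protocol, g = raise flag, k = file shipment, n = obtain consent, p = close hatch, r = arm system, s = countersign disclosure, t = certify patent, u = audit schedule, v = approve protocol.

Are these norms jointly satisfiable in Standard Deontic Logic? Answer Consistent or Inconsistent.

Consistent

Premise 2 is O(not g -> p), but O(not g) is not derivable from the premises, so it does not yield O(p).
So O(p) is not derivable, and the apparent clash with O(not p) does not arise.
A world satisfying every obligation exists (e.g. d=false, g=true, k=false, n=false, p=false, r=false, s=true, t=true, u=false, v=true); no atom is both obligatory and forbidden, so the set is consistent.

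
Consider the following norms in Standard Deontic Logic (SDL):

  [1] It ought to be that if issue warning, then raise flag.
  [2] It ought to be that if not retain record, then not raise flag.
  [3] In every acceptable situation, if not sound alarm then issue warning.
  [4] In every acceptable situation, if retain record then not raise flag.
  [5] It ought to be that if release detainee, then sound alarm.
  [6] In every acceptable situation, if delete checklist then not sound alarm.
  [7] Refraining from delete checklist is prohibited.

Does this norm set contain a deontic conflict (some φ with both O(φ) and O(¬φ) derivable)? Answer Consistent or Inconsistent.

Inconsistent

Premises 2 and 4 are O(¬retain_record → ¬raise_flag) and O(retain_record → ¬raise_flag); every ideal world satisfies ¬retain_record or retain_record, so in either case ¬raise_flag holds — hence O(¬raise_flag).
Premise 1 is O(issue_warning → raise_flag); contrapositively O(¬raise_flag → ¬issue_warning). Since O(¬raise_flag) holds, K gives O(¬issue_warning).
Premise 3 is O(¬sound_alarm → issue_warning); contrapositively O(¬issue_warning → sound_alarm). Since O(¬issue_warning) holds, K gives O(sound_alarm).
Premise 6 is O(delete_checklist → ¬sound_alarm); contrapositively O(sound_alarm → ¬delete_checklist). Since O(sound_alarm) holds, K gives O(¬delete_checklist).
Yet premise 7 is F(¬delete_checklist), i.e. O(delete_checklist).
We now have both O(¬delete_checklist) and O(delete_checklist) — delete_checklist is simultaneously obligatory and forbidden, violating the D-axiom.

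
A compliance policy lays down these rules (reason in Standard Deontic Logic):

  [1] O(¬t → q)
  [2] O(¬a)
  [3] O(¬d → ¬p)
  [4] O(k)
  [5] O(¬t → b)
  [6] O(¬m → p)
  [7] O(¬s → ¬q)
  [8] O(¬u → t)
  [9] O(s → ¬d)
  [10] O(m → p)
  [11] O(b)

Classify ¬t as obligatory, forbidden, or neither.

Forbidden

By case analysis on m: premise 10 gives O(m → p) and premise 6 gives O(¬m → p), so O(p) either way.
Premise 3 is O(¬d → ¬p); contrapositively O(p → d). Since O(p) holds, K gives O(d).
Premise 9 is O(s → ¬d); contrapositively O(d → ¬s). Since O(d) holds, K gives O(¬s).
Premise 7 is O(¬s → ¬q); since O(¬s), deontic closure gives O(¬q).
The contrapositive of premise 1 (O(¬t → q)) is O(¬q → t), and O(¬q) is already established, so O(t).
Premises 2, 4, 5, 8, 11 do not contribute to this derivation.
Thus O(t), which is F(¬t): ¬t is forbidden.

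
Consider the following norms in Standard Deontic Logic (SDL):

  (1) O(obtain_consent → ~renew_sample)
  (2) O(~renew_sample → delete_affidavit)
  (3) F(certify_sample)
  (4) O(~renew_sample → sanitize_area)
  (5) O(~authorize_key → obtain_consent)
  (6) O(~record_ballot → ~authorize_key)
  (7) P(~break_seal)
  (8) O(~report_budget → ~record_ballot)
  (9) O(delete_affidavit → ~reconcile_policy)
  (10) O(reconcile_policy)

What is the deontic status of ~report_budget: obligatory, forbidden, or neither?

Premise 10 states O(reconcile_policy) outright.
The contrapositive of premise 9 (O(delete_affidavit → ~reconcile_policy)) is O(reconcile_policy → ~delete_affidavit), and O(reconcile_policy) is already established, so O(~delete_affidavit).
Premise 2, O(~renew_sample → delete_affidavit), contraposes to O(~delete_affidavit → renew_sample); with O(~delete_affidavit) we get O(renew_sample).
Premise 1 is O(obtain_consent → ~renew_sample); contrapositively O(renew_sample → ~obtain_consent). Since O(renew_sample) holds, K gives O(~obtain_consent).
The contrapositive of premise 5 (O(~authorize_key → obtain_consent)) is O(~obtain_consent → authorize_key), and O(~obtain_consent) is already established, so O(authorize_key).
The contrapositive of premise 6 (O(~record_ballot → ~authorize_key)) is O(authorize_key → record_ballot), and O(authorize_key) is already established, so O(record_ballot).
Premise 8 is O(~report_budget → ~record_ballot); contrapositively O(record_ballot → report_budget). Since O(record_ballot) holds, K gives O(report_budget).
Premises 3, 4, 7 do not contribute to this derivation.
Thus O(report_budget), which is F(~report_budget): ~report_budget is forbidden.

Forbidden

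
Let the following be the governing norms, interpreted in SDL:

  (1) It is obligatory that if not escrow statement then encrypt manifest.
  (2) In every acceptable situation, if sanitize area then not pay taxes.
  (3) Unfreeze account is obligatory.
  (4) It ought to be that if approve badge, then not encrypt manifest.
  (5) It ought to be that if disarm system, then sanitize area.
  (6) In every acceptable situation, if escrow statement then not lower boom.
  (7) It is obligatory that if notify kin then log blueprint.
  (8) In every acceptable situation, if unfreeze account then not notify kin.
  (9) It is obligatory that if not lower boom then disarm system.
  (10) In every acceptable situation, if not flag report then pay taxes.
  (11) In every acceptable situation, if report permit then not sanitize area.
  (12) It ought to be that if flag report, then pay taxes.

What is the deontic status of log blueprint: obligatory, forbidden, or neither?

Neither

Premise 7 is O(notify_kin → log_blueprint), but O(notify_kin) is not derivable from the premises, so it does not yield O(log_blueprint).
No premise or chain of K-axiom applications forces O(log_blueprint), and none forces O(¬log_blueprint). So log_blueprint is neither obligatory nor forbidden under these norms.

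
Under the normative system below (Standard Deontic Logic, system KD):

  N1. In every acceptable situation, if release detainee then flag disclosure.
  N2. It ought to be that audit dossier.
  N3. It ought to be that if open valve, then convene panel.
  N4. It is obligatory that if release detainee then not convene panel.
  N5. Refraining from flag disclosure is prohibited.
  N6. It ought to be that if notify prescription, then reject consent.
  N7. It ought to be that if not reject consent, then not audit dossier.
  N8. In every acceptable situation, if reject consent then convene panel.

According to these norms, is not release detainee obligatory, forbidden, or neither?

Premise 2 states O(audit_dossier) outright.
Premise 7 is O(¬reject_consent → ¬audit_dossier); contrapositively O(audit_dossier → reject_consent). Since O(audit_dossier) holds, K gives O(reject_consent).
Premise 8 is O(reject_consent → convene_panel); since O(reject_consent), deontic closure gives O(convene_panel).
Premise 4, O(release_detainee → ¬convene_panel), contraposes to O(convene_panel → ¬release_detainee); with O(convene_panel) we get O(¬release_detainee).
Premises 1, 3, 5, 6 do not contribute to this derivation.
Hence ¬release_detainee is obligatory.

Obligatory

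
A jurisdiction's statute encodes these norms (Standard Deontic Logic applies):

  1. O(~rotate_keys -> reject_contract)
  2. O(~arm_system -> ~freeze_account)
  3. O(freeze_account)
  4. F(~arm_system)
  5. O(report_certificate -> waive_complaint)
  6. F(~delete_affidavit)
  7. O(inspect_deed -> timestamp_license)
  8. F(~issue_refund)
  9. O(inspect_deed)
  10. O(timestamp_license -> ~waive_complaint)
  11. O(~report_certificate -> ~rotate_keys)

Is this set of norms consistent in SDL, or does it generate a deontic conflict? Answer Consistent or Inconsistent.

Premise 2 is O(~arm_system -> ~freeze_account), but O(~arm_system) is not derivable from the premises, so it does not yield O(~freeze_account).
So O(~freeze_account) is not derivable, and the apparent clash with O(freeze_account) does not arise.
A world satisfying every obligation exists (e.g. arm_system=true, delete_affidavit=true, freeze_account=true, inspect_deed=true, issue_refund=true, reject_contract=true, report_certificate=false, rotate_keys=false, timestamp_license=true, waive_complaint=false); no atom is both obligatory and forbidden, so the set is consistent.

Consistent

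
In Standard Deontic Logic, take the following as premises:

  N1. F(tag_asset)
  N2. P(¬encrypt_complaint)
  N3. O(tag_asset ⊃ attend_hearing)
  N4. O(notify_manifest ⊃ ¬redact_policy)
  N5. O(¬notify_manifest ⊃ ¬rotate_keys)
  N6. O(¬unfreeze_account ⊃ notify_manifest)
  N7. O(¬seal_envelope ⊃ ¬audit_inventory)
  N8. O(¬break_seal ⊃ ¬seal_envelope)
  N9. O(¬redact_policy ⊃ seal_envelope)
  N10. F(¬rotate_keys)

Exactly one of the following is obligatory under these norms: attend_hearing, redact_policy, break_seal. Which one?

Premise 10 is F(¬rotate_keys), i.e. O(rotate_keys).
The contrapositive of premise 5 (O(¬notify_manifest ⊃ ¬rotate_keys)) is O(rotate_keys ⊃ notify_manifest), and O(rotate_keys) is already established, so O(notify_manifest).
Premise 4 is O(notify_manifest ⊃ ¬redact_policy); since O(notify_manifest), deontic closure gives O(¬redact_policy).
With premise 9, O(¬redact_policy ⊃ seal_envelope), the K-axiom yields O(seal_envelope).
Premise 8 is O(¬break_seal ⊃ ¬seal_envelope); contrapositively O(seal_envelope ⊃ break_seal). Since O(seal_envelope) holds, K gives O(break_seal).
So O(break_seal) holds — break_seal is obligatory. None of the other listed options is made obligatory by any chain of premises.

break_seal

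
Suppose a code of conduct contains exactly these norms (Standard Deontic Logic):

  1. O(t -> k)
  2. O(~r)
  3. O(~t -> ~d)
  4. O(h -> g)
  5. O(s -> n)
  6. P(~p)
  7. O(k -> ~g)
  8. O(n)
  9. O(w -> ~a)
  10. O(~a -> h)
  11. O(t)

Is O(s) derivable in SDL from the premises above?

Premise 5 is O(s -> n); even if O(n) held, inferring O(s) would be affirming the consequent — invalid.
No other premise forces O(s). An ideal world satisfying every premise can still have s false, so O(s) is not derivable.

No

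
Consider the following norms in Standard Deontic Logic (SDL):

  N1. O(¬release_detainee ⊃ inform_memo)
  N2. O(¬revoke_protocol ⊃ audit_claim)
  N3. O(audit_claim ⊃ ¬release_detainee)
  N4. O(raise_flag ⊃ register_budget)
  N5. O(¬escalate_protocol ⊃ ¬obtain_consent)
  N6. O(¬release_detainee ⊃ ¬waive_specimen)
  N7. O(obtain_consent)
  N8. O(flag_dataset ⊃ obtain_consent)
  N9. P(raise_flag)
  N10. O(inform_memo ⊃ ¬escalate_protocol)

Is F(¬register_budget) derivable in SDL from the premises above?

No

Premise 4 is O(raise_flag ⊃ register_budget), but O(raise_flag) is not derivable from the premises (the permission P(raise_flag) asserts only ¬O(¬raise_flag), not O(raise_flag)), so it does not yield O(register_budget).
No other premise forces O(register_budget). An ideal world satisfying every premise can still have ¬register_budget true, so F(¬register_budget) is not derivable.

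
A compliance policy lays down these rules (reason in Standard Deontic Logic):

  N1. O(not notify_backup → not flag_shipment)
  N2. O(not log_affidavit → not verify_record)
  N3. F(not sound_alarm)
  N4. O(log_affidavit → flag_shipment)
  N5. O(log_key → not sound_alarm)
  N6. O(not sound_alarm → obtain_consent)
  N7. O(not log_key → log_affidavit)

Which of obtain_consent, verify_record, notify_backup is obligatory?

Premise 3 is F(not sound_alarm), i.e. O(sound_alarm).
The contrapositive of premise 5 (O(log_key → not sound_alarm)) is O(sound_alarm → not log_key), and O(sound_alarm) is already established, so O(not log_key).
Applying K to premise 7 (O(not log_key → log_affidavit)) and O(not log_key) yields O(log_affidavit).
With premise 4, O(log_affidavit → flag_shipment), the K-axiom yields O(flag_shipment).
The contrapositive of premise 1 (O(not notify_backup → not flag_shipment)) is O(flag_shipment → notify_backup), and O(flag_shipment) is already established, so O(notify_backup).
So O(notify_backup) holds — notify_backup is obligatory. None of the other listed options is made obligatory by any chain of premises.

notify_backup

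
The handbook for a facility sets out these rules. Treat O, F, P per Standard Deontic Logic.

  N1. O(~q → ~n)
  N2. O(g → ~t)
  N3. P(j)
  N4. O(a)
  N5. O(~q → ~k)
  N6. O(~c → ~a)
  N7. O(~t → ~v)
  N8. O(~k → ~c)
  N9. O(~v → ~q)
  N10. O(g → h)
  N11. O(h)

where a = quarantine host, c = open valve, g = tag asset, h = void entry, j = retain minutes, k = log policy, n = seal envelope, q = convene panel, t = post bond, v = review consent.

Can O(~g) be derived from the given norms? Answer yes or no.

From premise 4 we have O(a).
Premise 6 is O(~c → ~a); contrapositively O(a → c). Since O(a) holds, K gives O(c).
Premise 8 is O(~k → ~c); contrapositively O(c → k). Since O(c) holds, K gives O(k).
The contrapositive of premise 5 (O(~q → ~k)) is O(k → q), and O(k) is already established, so O(q).
Premise 9, O(~v → ~q), contraposes to O(q → v); with O(q) we get O(v).
Premise 7 is O(~t → ~v); contrapositively O(v → t). Since O(v) holds, K gives O(t).
Premise 2 is O(g → ~t); contrapositively O(t → ~g). Since O(t) holds, K gives O(~g).
Premises 1, 3, 10, 11 do not contribute to this derivation.
So O(~g) follows.

Yes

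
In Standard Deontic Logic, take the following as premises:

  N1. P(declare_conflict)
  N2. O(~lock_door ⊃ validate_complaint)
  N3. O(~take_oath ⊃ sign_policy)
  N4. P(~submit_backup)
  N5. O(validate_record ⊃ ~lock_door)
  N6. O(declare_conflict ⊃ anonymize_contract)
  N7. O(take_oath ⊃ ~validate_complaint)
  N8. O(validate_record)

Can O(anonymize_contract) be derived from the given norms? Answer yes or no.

Premise 6 is O(declare_conflict ⊃ anonymize_contract), but O(declare_conflict) is not derivable from the premises (the permission P(declare_conflict) asserts only ~O(~declare_conflict), not O(declare_conflict)), so it does not yield O(anonymize_contract).
No other premise forces O(anonymize_contract). An ideal world satisfying every premise can still have anonymize_contract false, so O(anonymize_contract) is not derivable.

No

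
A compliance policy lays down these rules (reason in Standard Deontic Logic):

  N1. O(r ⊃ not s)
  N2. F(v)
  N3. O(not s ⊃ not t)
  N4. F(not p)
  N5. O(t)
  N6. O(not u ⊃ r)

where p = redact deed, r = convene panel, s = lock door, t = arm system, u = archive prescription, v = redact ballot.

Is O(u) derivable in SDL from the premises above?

Yes

From premise 5 we have O(t).
Premise 3, O(not s ⊃ not t), contraposes to O(t ⊃ s); with O(t) we get O(s).
The contrapositive of premise 1 (O(r ⊃ not s)) is O(s ⊃ not r), and O(s) is already established, so O(not r).
Premise 6 is O(not u ⊃ r); contrapositively O(not r ⊃ u). Since O(not r) holds, K gives O(u).
Premises 2, 4 do not contribute to this derivation.
So O(u) follows.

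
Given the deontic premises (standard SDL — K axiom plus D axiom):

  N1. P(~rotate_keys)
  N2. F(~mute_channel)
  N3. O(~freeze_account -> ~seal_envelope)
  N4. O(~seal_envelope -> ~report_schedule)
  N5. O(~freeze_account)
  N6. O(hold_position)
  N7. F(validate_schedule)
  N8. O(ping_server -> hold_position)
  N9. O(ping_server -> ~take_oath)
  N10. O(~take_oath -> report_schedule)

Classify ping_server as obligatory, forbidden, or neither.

Premise 5 states O(~freeze_account) outright.
From O(~freeze_account) and premise 3, O(~freeze_account -> ~seal_envelope), we obtain O(~seal_envelope).
With premise 4, O(~seal_envelope -> ~report_schedule), the K-axiom yields O(~report_schedule).
The contrapositive of premise 10 (O(~take_oath -> report_schedule)) is O(~report_schedule -> take_oath), and O(~report_schedule) is already established, so O(take_oath).
The contrapositive of premise 9 (O(ping_server -> ~take_oath)) is O(take_oath -> ~ping_server), and O(take_oath) is already established, so O(~ping_server).
Premises 1, 2, 6, 7, 8 do not contribute to this derivation.
Thus O(~ping_server), which is F(ping_server): ping_server is forbidden.

Forbidden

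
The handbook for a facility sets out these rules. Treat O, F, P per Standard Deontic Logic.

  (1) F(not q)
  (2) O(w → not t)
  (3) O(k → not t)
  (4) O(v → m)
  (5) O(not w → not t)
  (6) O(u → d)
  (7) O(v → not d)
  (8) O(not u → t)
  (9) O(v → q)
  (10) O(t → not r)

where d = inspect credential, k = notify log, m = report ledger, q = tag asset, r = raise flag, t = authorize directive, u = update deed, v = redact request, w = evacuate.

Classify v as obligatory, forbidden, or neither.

Forbidden

By case analysis on w: premise 2 gives O(w → not t) and premise 5 gives O(not w → not t), so O(not t) either way.
The contrapositive of premise 8 (O(not u → t)) is O(not t → u), and O(not t) is already established, so O(u).
From O(u) and premise 6, O(u → d), we obtain O(d).
The contrapositive of premise 7 (O(v → not d)) is O(d → not v), and O(d) is already established, so O(not v).
Premises 1, 3, 4, 9, 10 do not contribute to this derivation.
Thus O(not v), which is F(v): v is forbidden.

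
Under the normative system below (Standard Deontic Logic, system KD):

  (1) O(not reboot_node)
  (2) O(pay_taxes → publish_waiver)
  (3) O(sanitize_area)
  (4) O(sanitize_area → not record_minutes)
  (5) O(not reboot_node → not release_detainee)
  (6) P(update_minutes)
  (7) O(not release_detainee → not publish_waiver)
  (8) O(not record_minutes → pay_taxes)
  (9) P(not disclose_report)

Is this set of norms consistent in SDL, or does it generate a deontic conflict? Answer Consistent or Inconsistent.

From premise 1 we have O(not reboot_node).
Applying K to premise 5 (O(not reboot_node → not release_detainee)) and O(not reboot_node) yields O(not release_detainee).
Premise 7 is O(not release_detainee → not publish_waiver); since O(not release_detainee), deontic closure gives O(not publish_waiver).
Premise 2 is O(pay_taxes → publish_waiver); contrapositively O(not publish_waiver → not pay_taxes). Since O(not publish_waiver) holds, K gives O(not pay_taxes).
Premise 8, O(not record_minutes → pay_taxes), contraposes to O(not pay_taxes → record_minutes); with O(not pay_taxes) we get O(record_minutes).
The contrapositive of premise 4 (O(sanitize_area → not record_minutes)) is O(record_minutes → not sanitize_area), and O(record_minutes) is already established, so O(not sanitize_area).
However, premise 3 gives O(sanitize_area).
We now have both O(not sanitize_area) and O(sanitize_area) — sanitize_area is simultaneously obligatory and forbidden, violating the D-axiom.

Inconsistent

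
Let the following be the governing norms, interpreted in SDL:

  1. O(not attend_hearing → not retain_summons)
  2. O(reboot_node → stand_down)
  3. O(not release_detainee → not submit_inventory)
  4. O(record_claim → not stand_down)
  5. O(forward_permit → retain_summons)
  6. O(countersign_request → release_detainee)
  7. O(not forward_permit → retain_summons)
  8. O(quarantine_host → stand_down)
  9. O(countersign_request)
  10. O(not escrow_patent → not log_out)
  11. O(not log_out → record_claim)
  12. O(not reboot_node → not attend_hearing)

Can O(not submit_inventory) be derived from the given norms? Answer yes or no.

No

Premise 3 is O(not release_detainee → not submit_inventory), but O(not release_detainee) is not derivable from the premises, so it does not yield O(not submit_inventory).
No other premise forces O(not submit_inventory). An ideal world satisfying every premise can still have not submit_inventory false, so O(not submit_inventory) is not derivable.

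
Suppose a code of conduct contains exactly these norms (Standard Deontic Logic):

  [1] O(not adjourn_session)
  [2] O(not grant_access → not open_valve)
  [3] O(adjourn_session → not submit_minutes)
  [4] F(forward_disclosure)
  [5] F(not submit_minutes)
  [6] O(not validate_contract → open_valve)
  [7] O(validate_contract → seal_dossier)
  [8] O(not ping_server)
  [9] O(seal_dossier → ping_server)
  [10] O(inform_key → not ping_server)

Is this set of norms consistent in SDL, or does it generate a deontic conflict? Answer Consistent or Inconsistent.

Consistent

Premise 3 is O(adjourn_session → not submit_minutes), but O(adjourn_session) is not derivable from the premises, so it does not yield O(not submit_minutes).
So O(not submit_minutes) is not derivable, and the apparent clash with O(submit_minutes) does not arise.
A world satisfying every obligation exists (e.g. adjourn_session=false, forward_disclosure=false, grant_access=true, inform_key=false, open_valve=true, ping_server=false, seal_dossier=false, submit_minutes=true, validate_contract=false); no atom is both obligatory and forbidden, so the set is consistent.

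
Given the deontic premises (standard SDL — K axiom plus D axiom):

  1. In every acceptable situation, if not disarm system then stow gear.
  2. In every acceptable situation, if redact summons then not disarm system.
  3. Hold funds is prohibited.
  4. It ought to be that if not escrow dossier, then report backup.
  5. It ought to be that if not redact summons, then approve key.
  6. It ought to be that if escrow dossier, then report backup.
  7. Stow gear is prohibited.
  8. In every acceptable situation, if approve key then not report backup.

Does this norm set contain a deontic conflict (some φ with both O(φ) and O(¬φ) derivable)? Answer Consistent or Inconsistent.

Inconsistent

Premises 4 and 6 are O(¬escrow_dossier → report_backup) and O(escrow_dossier → report_backup); every ideal world satisfies ¬escrow_dossier or escrow_dossier, so in either case report_backup holds — hence O(report_backup).
The contrapositive of premise 8 (O(approve_key → ¬report_backup)) is O(report_backup → ¬approve_key), and O(report_backup) is already established, so O(¬approve_key).
Premise 5, O(¬redact_summons → approve_key), contraposes to O(¬approve_key → redact_summons); with O(¬approve_key) we get O(redact_summons).
From O(redact_summons) and premise 2, O(redact_summons → ¬disarm_system), we obtain O(¬disarm_system).
Premise 1 is O(¬disarm_system → stow_gear); since O(¬disarm_system), deontic closure gives O(stow_gear).
Yet premise 7 is F(stow_gear), i.e. O(¬stow_gear).
We now have both O(stow_gear) and O(¬stow_gear) — stow_gear is simultaneously obligatory and forbidden, violating the D-axiom.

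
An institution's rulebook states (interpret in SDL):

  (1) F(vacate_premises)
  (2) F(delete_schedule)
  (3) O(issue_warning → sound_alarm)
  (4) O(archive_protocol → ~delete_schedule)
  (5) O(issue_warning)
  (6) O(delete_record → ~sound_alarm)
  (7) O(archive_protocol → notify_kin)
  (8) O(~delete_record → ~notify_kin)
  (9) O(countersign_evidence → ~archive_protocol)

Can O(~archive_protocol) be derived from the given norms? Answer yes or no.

Yes

Premise 5 gives O(issue_warning).
Premise 3 is O(issue_warning → sound_alarm); since O(issue_warning), deontic closure gives O(sound_alarm).
Premise 6, O(delete_record → ~sound_alarm), contraposes to O(sound_alarm → ~delete_record); with O(sound_alarm) we get O(~delete_record).
From O(~delete_record) and premise 8, O(~delete_record → ~notify_kin), we obtain O(~notify_kin).
Premise 7 is O(archive_protocol → notify_kin); contrapositively O(~notify_kin → ~archive_protocol). Since O(~notify_kin) holds, K gives O(~archive_protocol).
Premises 1, 2, 4, 9 do not contribute to this derivation.
So O(~archive_protocol) follows.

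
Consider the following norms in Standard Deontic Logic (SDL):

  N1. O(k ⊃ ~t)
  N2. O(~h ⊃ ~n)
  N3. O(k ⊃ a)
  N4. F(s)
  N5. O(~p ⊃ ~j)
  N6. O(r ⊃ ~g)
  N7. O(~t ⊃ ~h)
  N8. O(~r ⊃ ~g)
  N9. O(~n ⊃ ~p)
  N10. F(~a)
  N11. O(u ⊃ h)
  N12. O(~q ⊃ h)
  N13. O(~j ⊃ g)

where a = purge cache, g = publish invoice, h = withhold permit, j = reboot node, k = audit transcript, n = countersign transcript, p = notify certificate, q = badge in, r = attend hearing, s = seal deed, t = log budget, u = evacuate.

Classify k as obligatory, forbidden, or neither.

Forbidden

Premises 8 and 6 are O(~r ⊃ ~g) and O(r ⊃ ~g); every ideal world satisfies ~r or r, so in either case ~g holds — hence O(~g).
Premise 13 is O(~j ⊃ g); contrapositively O(~g ⊃ j). Since O(~g) holds, K gives O(j).
The contrapositive of premise 5 (O(~p ⊃ ~j)) is O(j ⊃ p), and O(j) is already established, so O(p).
The contrapositive of premise 9 (O(~n ⊃ ~p)) is O(p ⊃ n), and O(p) is already established, so O(n).
Premise 2 is O(~h ⊃ ~n); contrapositively O(n ⊃ h). Since O(n) holds, K gives O(h).
The contrapositive of premise 7 (O(~t ⊃ ~h)) is O(h ⊃ t), and O(h) is already established, so O(t).
Premise 1 is O(k ⊃ ~t); contrapositively O(t ⊃ ~k). Since O(t) holds, K gives O(~k).
Premises 3, 4, 10, 11, 12 do not contribute to this derivation.
Thus O(~k), which is F(k): k is forbidden.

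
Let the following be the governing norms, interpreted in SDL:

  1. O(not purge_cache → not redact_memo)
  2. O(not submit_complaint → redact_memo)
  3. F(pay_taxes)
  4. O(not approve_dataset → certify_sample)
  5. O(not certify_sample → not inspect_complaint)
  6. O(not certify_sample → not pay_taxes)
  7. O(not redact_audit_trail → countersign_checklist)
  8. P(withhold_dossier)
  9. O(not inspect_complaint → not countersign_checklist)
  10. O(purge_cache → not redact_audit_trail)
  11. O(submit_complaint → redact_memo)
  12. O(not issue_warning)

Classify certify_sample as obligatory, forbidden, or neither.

Premises 11 and 2 cover both cases: O(submit_complaint → redact_memo) and O(not submit_complaint → redact_memo). Since submit_complaint ∨ not submit_complaint is a tautology, O(redact_memo) follows.
Premise 1, O(not purge_cache → not redact_memo), contraposes to O(redact_memo → purge_cache); with O(redact_memo) we get O(purge_cache).
From O(purge_cache) and premise 10, O(purge_cache → not redact_audit_trail), we obtain O(not redact_audit_trail).
Applying K to premise 7 (O(not redact_audit_trail → countersign_checklist)) and O(not redact_audit_trail) yields O(countersign_checklist).
Premise 9 is O(not inspect_complaint → not countersign_checklist); contrapositively O(countersign_checklist → inspect_complaint). Since O(countersign_checklist) holds, K gives O(inspect_complaint).
Premise 5 is O(not certify_sample → not inspect_complaint); contrapositively O(inspect_complaint → certify_sample). Since O(inspect_complaint) holds, K gives O(certify_sample).
Premises 3, 4, 6, 8, 12 do not contribute to this derivation.
Hence certify_sample is obligatory.

Obligatory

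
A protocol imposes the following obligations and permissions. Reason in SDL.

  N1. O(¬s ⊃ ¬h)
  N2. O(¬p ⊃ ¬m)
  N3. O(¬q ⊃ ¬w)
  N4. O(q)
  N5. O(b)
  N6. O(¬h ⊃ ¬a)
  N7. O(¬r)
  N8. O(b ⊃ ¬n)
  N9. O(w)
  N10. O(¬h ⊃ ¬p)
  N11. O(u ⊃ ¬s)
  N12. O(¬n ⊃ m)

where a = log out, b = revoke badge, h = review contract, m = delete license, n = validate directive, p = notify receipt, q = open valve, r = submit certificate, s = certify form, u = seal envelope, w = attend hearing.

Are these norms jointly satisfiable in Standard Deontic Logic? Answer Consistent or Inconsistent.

Premise 3 is O(¬q ⊃ ¬w), but O(¬q) is not derivable from the premises, so it does not yield O(¬w).
So O(¬w) is not derivable, and the apparent clash with O(w) does not arise.
A world satisfying every obligation exists (e.g. a=false, b=true, h=true, m=true, n=false, p=true, q=true, r=false, s=true, u=false, w=true); no atom is both obligatory and forbidden, so the set is consistent.

Consistent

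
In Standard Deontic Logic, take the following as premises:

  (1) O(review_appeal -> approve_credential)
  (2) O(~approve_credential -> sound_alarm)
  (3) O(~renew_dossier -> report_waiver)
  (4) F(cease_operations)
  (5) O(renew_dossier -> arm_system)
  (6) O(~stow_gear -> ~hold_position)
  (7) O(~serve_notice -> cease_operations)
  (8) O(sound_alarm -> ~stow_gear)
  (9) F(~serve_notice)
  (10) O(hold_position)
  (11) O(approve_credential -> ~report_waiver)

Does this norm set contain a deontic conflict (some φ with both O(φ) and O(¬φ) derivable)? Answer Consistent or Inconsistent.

Premise 7 is O(~serve_notice -> cease_operations), but O(~serve_notice) is not derivable from the premises, so it does not yield O(cease_operations).
So O(cease_operations) is not derivable, and the apparent clash with O(~cease_operations) does not arise.
A world satisfying every obligation exists (e.g. approve_credential=true, arm_system=true, cease_operations=false, hold_position=true, renew_dossier=true, report_waiver=false, review_appeal=false, serve_notice=true, sound_alarm=false, stow_gear=true); no atom is both obligatory and forbidden, so the set is consistent.

Consistent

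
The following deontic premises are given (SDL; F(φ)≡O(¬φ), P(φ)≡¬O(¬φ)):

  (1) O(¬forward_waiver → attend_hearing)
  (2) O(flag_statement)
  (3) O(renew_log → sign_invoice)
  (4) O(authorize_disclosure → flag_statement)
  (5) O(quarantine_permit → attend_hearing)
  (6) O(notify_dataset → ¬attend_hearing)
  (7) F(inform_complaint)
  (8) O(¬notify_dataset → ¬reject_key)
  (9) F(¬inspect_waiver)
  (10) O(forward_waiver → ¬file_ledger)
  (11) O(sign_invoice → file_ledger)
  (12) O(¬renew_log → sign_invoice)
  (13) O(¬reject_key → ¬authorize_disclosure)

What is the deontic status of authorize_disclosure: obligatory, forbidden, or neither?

Forbidden

Premises 3 and 12 are O(renew_log → sign_invoice) and O(¬renew_log → sign_invoice); every ideal world satisfies renew_log or ¬renew_log, so in either case sign_invoice holds — hence O(sign_invoice).
Premise 11 is O(sign_invoice → file_ledger); since O(sign_invoice), deontic closure gives O(file_ledger).
Premise 10 is O(forward_waiver → ¬file_ledger); contrapositively O(file_ledger → ¬forward_waiver). Since O(file_ledger) holds, K gives O(¬forward_waiver).
With premise 1, O(¬forward_waiver → attend_hearing), the K-axiom yields O(attend_hearing).
Premise 6 is O(notify_dataset → ¬attend_hearing); contrapositively O(attend_hearing → ¬notify_dataset). Since O(attend_hearing) holds, K gives O(¬notify_dataset).
With premise 8, O(¬notify_dataset → ¬reject_key), the K-axiom yields O(¬reject_key).
From O(¬reject_key) and premise 13, O(¬reject_key → ¬authorize_disclosure), we obtain O(¬authorize_disclosure).
Premises 2, 4, 5, 7, 9 do not contribute to this derivation.
Thus O(¬authorize_disclosure), which is F(authorize_disclosure): authorize_disclosure is forbidden.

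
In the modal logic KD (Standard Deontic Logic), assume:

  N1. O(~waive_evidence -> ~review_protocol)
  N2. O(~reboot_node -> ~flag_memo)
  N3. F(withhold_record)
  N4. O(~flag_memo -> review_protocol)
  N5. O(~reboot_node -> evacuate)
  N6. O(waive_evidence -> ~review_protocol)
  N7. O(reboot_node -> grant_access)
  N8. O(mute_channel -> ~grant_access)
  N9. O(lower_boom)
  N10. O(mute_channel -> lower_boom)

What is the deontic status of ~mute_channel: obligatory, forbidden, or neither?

Obligatory

By case analysis on waive_evidence: premise 6 gives O(waive_evidence -> ~review_protocol) and premise 1 gives O(~waive_evidence -> ~review_protocol), so O(~review_protocol) either way.
Premise 4 is O(~flag_memo -> review_protocol); contrapositively O(~review_protocol -> flag_memo). Since O(~review_protocol) holds, K gives O(flag_memo).
The contrapositive of premise 2 (O(~reboot_node -> ~flag_memo)) is O(flag_memo -> reboot_node), and O(flag_memo) is already established, so O(reboot_node).
Premise 7 is O(reboot_node -> grant_access); since O(reboot_node), deontic closure gives O(grant_access).
The contrapositive of premise 8 (O(mute_channel -> ~grant_access)) is O(grant_access -> ~mute_channel), and O(grant_access) is already established, so O(~mute_channel).
Premises 3, 5, 9, 10 do not contribute to this derivation.
Hence ~mute_channel is obligatory.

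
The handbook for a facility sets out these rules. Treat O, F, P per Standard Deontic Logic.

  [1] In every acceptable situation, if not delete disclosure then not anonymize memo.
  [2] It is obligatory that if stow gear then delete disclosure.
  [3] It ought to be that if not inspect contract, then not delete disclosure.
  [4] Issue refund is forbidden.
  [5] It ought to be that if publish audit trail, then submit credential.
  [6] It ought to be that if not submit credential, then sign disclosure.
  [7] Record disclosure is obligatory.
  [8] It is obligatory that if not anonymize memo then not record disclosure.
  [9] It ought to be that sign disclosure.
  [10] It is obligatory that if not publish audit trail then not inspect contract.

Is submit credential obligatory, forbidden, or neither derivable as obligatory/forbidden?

Obligatory

Premise 7 gives O(record_disclosure).
Premise 8, O(¬anonymize_memo → ¬record_disclosure), contraposes to O(record_disclosure → anonymize_memo); with O(record_disclosure) we get O(anonymize_memo).
Premise 1 is O(¬delete_disclosure → ¬anonymize_memo); contrapositively O(anonymize_memo → delete_disclosure). Since O(anonymize_memo) holds, K gives O(delete_disclosure).
Premise 3, O(¬inspect_contract → ¬delete_disclosure), contraposes to O(delete_disclosure → inspect_contract); with O(delete_disclosure) we get O(inspect_contract).
Premise 10, O(¬publish_audit_trail → ¬inspect_contract), contraposes to O(inspect_contract → publish_audit_trail); with O(inspect_contract) we get O(publish_audit_trail).
Premise 5 is O(publish_audit_trail → submit_credential); since O(publish_audit_trail), deontic closure gives O(submit_credential).
Premises 2, 4, 6, 9 do not contribute to this derivation.
Hence submit_credential is obligatory.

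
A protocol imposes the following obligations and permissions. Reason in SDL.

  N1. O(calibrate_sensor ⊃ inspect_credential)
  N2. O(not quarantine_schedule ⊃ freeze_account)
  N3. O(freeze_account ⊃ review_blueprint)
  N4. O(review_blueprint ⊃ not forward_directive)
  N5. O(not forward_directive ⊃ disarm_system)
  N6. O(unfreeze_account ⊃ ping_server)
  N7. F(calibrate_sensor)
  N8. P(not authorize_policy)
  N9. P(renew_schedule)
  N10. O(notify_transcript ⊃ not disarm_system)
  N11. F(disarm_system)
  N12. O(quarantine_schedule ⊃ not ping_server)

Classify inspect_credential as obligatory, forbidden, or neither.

Neither

Premise 1 is O(calibrate_sensor ⊃ inspect_credential), but O(calibrate_sensor) is not derivable from the premises, so it does not yield O(inspect_credential).
No premise or chain of K-axiom applications forces O(inspect_credential), and none forces O(not inspect_credential). So inspect_credential is neither obligatory nor forbidden under these norms.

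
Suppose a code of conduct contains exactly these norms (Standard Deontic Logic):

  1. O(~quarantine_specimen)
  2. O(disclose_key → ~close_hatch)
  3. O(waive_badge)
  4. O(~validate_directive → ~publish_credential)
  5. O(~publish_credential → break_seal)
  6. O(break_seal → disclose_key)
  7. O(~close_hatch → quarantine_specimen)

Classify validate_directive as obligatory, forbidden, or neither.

Obligatory

From premise 1 we have O(~quarantine_specimen).
Premise 7, O(~close_hatch → quarantine_specimen), contraposes to O(~quarantine_specimen → close_hatch); with O(~quarantine_specimen) we get O(close_hatch).
The contrapositive of premise 2 (O(disclose_key → ~close_hatch)) is O(close_hatch → ~disclose_key), and O(close_hatch) is already established, so O(~disclose_key).
The contrapositive of premise 6 (O(break_seal → disclose_key)) is O(~disclose_key → ~break_seal), and O(~disclose_key) is already established, so O(~break_seal).
Premise 5, O(~publish_credential → break_seal), contraposes to O(~break_seal → publish_credential); with O(~break_seal) we get O(publish_credential).
Premise 4, O(~validate_directive → ~publish_credential), contraposes to O(publish_credential → validate_directive); with O(publish_credential) we get O(validate_directive).
Premise 3 does not contribute to this derivation.
Hence validate_directive is obligatory.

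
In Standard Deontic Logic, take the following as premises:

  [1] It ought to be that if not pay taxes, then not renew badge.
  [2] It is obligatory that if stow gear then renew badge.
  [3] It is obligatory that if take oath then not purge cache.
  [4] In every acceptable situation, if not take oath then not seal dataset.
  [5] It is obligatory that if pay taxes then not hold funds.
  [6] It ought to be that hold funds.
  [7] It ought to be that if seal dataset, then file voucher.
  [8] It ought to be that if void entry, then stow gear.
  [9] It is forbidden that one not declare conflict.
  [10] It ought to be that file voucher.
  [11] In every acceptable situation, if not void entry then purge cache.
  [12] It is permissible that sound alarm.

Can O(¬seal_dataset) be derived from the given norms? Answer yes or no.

Yes

Premise 6 gives O(hold_funds).
Premise 5 is O(pay_taxes → ¬hold_funds); contrapositively O(hold_funds → ¬pay_taxes). Since O(hold_funds) holds, K gives O(¬pay_taxes).
Premise 1 is O(¬pay_taxes → ¬renew_badge); since O(¬pay_taxes), deontic closure gives O(¬renew_badge).
Premise 2, O(stow_gear → renew_badge), contraposes to O(¬renew_badge → ¬stow_gear); with O(¬renew_badge) we get O(¬stow_gear).
Premise 8, O(void_entry → stow_gear), contraposes to O(¬stow_gear → ¬void_entry); with O(¬stow_gear) we get O(¬void_entry).
From O(¬void_entry) and premise 11, O(¬void_entry → purge_cache), we obtain O(purge_cache).
The contrapositive of premise 3 (O(take_oath → ¬purge_cache)) is O(purge_cache → ¬take_oath), and O(purge_cache) is already established, so O(¬take_oath).
Applying K to premise 4 (O(¬take_oath → ¬seal_dataset)) and O(¬take_oath) yields O(¬seal_dataset).
Premises 7, 9, 10, 12 do not contribute to this derivation.
So O(¬seal_dataset) follows.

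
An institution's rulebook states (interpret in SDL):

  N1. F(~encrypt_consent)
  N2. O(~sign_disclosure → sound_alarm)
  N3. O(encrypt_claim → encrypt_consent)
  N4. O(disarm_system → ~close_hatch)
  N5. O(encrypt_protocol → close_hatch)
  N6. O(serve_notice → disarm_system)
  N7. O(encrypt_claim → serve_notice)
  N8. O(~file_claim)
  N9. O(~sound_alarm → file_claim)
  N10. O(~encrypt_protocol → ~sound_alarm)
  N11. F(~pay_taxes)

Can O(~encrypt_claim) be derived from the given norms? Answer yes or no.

Yes

Premise 8 states O(~file_claim) outright.
Premise 9 is O(~sound_alarm → file_claim); contrapositively O(~file_claim → sound_alarm). Since O(~file_claim) holds, K gives O(sound_alarm).
Premise 10, O(~encrypt_protocol → ~sound_alarm), contraposes to O(sound_alarm → encrypt_protocol); with O(sound_alarm) we get O(encrypt_protocol).
With premise 5, O(encrypt_protocol → close_hatch), the K-axiom yields O(close_hatch).
Premise 4, O(disarm_system → ~close_hatch), contraposes to O(close_hatch → ~disarm_system); with O(close_hatch) we get O(~disarm_system).
The contrapositive of premise 6 (O(serve_notice → disarm_system)) is O(~disarm_system → ~serve_notice), and O(~disarm_system) is already established, so O(~serve_notice).
Premise 7, O(encrypt_claim → serve_notice), contraposes to O(~serve_notice → ~encrypt_claim); with O(~serve_notice) we get O(~encrypt_claim).
Premises 1, 2, 3, 11 do not contribute to this derivation.
So O(~encrypt_claim) follows.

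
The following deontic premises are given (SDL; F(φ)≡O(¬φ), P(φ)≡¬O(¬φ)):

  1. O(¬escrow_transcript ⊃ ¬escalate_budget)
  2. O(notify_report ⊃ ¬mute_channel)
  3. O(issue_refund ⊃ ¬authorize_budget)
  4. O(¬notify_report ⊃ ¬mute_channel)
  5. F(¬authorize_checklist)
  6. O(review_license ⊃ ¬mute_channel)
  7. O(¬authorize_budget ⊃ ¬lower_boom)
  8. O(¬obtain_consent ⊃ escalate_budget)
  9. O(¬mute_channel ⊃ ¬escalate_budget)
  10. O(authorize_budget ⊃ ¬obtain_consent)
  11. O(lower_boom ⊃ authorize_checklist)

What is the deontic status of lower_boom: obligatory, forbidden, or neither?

Forbidden

Premises 4 and 2 are O(¬notify_report ⊃ ¬mute_channel) and O(notify_report ⊃ ¬mute_channel); every ideal world satisfies ¬notify_report or notify_report, so in either case ¬mute_channel holds — hence O(¬mute_channel).
With premise 9, O(¬mute_channel ⊃ ¬escalate_budget), the K-axiom yields O(¬escalate_budget).
Premise 8 is O(¬obtain_consent ⊃ escalate_budget); contrapositively O(¬escalate_budget ⊃ obtain_consent). Since O(¬escalate_budget) holds, K gives O(obtain_consent).
Premise 10, O(authorize_budget ⊃ ¬obtain_consent), contraposes to O(obtain_consent ⊃ ¬authorize_budget); with O(obtain_consent) we get O(¬authorize_budget).
With premise 7, O(¬authorize_budget ⊃ ¬lower_boom), the K-axiom yields O(¬lower_boom).
Premises 1, 3, 5, 6, 11 do not contribute to this derivation.
Thus O(¬lower_boom), which is F(lower_boom): lower_boom is forbidden.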